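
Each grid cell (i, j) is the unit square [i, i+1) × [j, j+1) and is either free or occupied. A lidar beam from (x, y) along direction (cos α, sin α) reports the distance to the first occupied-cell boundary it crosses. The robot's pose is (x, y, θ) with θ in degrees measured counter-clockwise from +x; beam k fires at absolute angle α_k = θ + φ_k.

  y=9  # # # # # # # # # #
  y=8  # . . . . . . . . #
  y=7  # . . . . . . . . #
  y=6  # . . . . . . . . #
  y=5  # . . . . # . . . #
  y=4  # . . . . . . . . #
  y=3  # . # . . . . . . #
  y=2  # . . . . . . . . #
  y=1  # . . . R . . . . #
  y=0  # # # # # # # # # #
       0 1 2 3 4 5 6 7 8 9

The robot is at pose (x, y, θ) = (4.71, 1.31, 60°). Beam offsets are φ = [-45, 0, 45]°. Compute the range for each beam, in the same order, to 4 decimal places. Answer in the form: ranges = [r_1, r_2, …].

ranges = [4.4413, 8.5800, 7.9613]

beam 1: φ=-45°, α=15°
  d=(0.9659,0.2588)  start (4,1)  tX=0.3002 tY=2.6660  stride 1/|dx|=1.0353 1/|dy|=3.8637
    cross x-line → (5,1), t=0.3002
    cross x-line → (6,1), t=1.3355
    cross x-line → (7,1), t=2.3708
    cross y-line → (7,2), t=2.6660
    cross x-line → (8,2), t=3.4061
    cross x-line → (9,2), t=4.4413 (wall)
  → r_1 = 4.4413
beam 2: φ=0°, α=60°
  d=(0.5000,0.8660)  start (4,1)  tX=0.5800 tY=0.7967  stride 1/|dx|=2.0000 1/|dy|=1.1547
    cross x-line → (5,1), t=0.5800
    cross y-line → (5,2), t=0.7967
    cross y-line → (5,3), t=1.9514
    cross x-line → (6,3), t=2.5800
    cross y-line → (6,4), t=3.1061
    cross y-line → (6,5), t=4.2608
    cross x-line → (7,5), t=4.5800
    cross y-line → (7,6), t=5.4155
    cross y-line → (7,7), t=6.5702
    cross x-line → (8,7), t=6.5800
    cross y-line → (8,8), t=7.7249
    cross x-line → (9,8), t=8.5800 (wall)
  → r_2 = 8.5800
beam 3: φ=45°, α=105°
  d=(-0.2588,0.9659)  start (4,1)  tX=2.7432 tY=0.7143  stride 1/|dx|=3.8637 1/|dy|=1.0353
    cross y-line → (4,2), t=0.7143
    cross y-line → (4,3), t=1.7496
    cross x-line → (3,3), t=2.7432
    cross y-line → (3,4), t=2.7849
    cross y-line → (3,5), t=3.8202
    cross y-line → (3,6), t=4.8554
    cross y-line → (3,7), t=5.8907
    cross x-line → (2,7), t=6.6069
    cross y-line → (2,8), t=6.9260
    cross y-line → (2,9), t=7.9613 (wall)
  → r_3 = 7.9613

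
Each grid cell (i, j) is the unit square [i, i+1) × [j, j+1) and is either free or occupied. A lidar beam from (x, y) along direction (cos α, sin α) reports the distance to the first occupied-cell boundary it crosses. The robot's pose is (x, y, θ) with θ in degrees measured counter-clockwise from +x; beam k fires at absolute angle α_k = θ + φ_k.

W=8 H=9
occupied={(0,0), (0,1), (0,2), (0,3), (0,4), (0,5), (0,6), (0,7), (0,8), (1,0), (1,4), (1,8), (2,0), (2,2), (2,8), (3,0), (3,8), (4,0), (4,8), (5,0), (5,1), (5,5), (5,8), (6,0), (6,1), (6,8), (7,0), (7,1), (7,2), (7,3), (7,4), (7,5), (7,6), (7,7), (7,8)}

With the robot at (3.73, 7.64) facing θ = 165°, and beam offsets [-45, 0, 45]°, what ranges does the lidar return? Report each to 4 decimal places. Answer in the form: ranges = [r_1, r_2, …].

beam 1: φ=-45°, α=120°
  direction (-0.5000, 0.8660); cell (3,7); t to first gridline: x 1.4600, y 0.4157 (then +2.0000 / +1.1547)
    (3,8) via y @ 0.4157  # hit
  → r_1 = 0.4157
beam 2: φ=0°, α=165°
  direction (-0.9659, 0.2588); cell (3,7); t to first gridline: x 0.7558, y 1.3909 (then +1.0353 / +3.8637)
    (2,7) via x @ 0.7558
    (2,8) via y @ 1.3909  # hit
  → r_2 = 1.3909
beam 3: φ=45°, α=210°
  direction (-0.8660, -0.5000); cell (3,7); t to first gridline: x 0.8429, y 1.2800 (then +1.1547 / +2.0000)
    (2,7) via x @ 0.8429
    (2,6) via y @ 1.2800
    (1,6) via x @ 1.9976
    (0,6) via x @ 3.1523  # hit
  → r_3 = 3.1523

ranges = [0.4157, 1.3909, 3.1523]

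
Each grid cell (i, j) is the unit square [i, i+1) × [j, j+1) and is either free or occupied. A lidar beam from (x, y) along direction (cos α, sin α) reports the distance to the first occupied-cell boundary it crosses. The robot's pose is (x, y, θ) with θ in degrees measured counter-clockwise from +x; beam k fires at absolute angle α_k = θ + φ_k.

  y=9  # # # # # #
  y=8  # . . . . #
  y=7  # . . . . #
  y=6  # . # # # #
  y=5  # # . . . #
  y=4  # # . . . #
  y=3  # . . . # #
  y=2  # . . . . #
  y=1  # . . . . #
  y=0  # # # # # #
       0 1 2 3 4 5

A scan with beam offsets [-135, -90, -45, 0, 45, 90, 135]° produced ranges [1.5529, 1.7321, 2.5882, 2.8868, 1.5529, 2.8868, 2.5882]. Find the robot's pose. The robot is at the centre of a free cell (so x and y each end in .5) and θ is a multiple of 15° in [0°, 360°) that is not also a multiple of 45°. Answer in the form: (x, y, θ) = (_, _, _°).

(x, y, θ) = (2.5, 3.5, 300°)

The pose lattice has 26·16 = 416 candidates. Test each by forward raycasting.
  (3.5, 2.5, 120°): beam 2 = 1.0000 ≠ 1.7321 ✗
  (1.5, 1.5, 15°): beam 1 = 0.5774 ≠ 1.5529 ✗
  (3.5, 3.5, 300°): beam 1 = 1.9319 ≠ 1.5529 ✗
  (3.5, 5.5, 165°): beam 1 = 1.0000 ≠ 1.5529 ✗
  …
  (2.5, 3.5, 300°): r_1=1.5529, r_2=1.7321, r_3=2.5882, r_4=2.8868, r_5=1.5529, r_6=2.8868, r_7=2.5882 — all match ✓
Only this pose fits every beam.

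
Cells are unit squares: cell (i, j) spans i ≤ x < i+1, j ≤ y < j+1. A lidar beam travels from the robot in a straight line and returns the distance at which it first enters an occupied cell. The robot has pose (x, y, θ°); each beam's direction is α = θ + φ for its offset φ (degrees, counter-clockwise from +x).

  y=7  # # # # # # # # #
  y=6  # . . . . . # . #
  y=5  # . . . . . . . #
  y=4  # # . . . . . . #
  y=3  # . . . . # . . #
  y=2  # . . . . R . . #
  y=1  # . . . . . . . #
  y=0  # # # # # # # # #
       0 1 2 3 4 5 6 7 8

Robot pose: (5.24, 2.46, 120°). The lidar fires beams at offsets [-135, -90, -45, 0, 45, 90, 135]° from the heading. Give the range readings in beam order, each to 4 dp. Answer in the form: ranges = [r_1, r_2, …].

ranges = [2.8574, 3.1870, 0.5590, 5.2423, 4.3896, 2.9200, 1.5115]

beam 1: φ=-135°, α=345°
  dir = (cos 345°, sin 345°) = (0.9659, -0.2588); from cell (5,2)
  next x-line at t=0.7868, next y-line at t=1.7773; Δt_x=1.0353, Δt_y=3.8637
    x: enter (6,2) at t=0.7868
    y: enter (6,1) at t=1.7773
    x: enter (7,1) at t=1.8221
    x: enter (8,1) at t=2.8574 ← occupied
  → r_1 = 2.8574
beam 2: φ=-90°, α=30°
  dir = (cos 30°, sin 30°) = (0.8660, 0.5000); from cell (5,2)
  next x-line at t=0.8776, next y-line at t=1.0800; Δt_x=1.1547, Δt_y=2.0000
    x: enter (6,2) at t=0.8776
    y: enter (6,3) at t=1.0800
    x: enter (7,3) at t=2.0323
    y: enter (7,4) at t=3.0800
    x: enter (8,4) at t=3.1870 ← occupied
  → r_2 = 3.1870
beam 3: φ=-45°, α=75°
  dir = (cos 75°, sin 75°) = (0.2588, 0.9659); from cell (5,2)
  next x-line at t=2.9364, next y-line at t=0.5590; Δt_x=3.8637, Δt_y=1.0353
    y: enter (5,3) at t=0.5590 ← occupied
  → r_3 = 0.5590
beam 4: φ=0°, α=120°
  dir = (cos 120°, sin 120°) = (-0.5000, 0.8660); from cell (5,2)
  next x-line at t=0.4800, next y-line at t=0.6235; Δt_x=2.0000, Δt_y=1.1547
    x: enter (4,2) at t=0.4800
    y: enter (4,3) at t=0.6235
    y: enter (4,4) at t=1.7782
    x: enter (3,4) at t=2.4800
    y: enter (3,5) at t=2.9329
    y: enter (3,6) at t=4.0876
    x: enter (2,6) at t=4.4800
    y: enter (2,7) at t=5.2423 ← occupied
  → r_4 = 5.2423
beam 5: φ=45°, α=165°
  dir = (cos 165°, sin 165°) = (-0.9659, 0.2588); from cell (5,2)
  next x-line at t=0.2485, next y-line at t=2.0864; Δt_x=1.0353, Δt_y=3.8637
    x: enter (4,2) at t=0.2485
    x: enter (3,2) at t=1.2837
    y: enter (3,3) at t=2.0864
    x: enter (2,3) at t=2.3190
    x: enter (1,3) at t=3.3543
    x: enter (0,3) at t=4.3896 ← occupied
  → r_5 = 4.3896
beam 6: φ=90°, α=210°
  dir = (cos 210°, sin 210°) = (-0.8660, -0.5000); from cell (5,2)
  next x-line at t=0.2771, next y-line at t=0.9200; Δt_x=1.1547, Δt_y=2.0000
    x: enter (4,2) at t=0.2771
    y: enter (4,1) at t=0.9200
    x: enter (3,1) at t=1.4318
    x: enter (2,1) at t=2.5865
    y: enter (2,0) at t=2.9200 ← occupied
  → r_6 = 2.9200
beam 7: φ=135°, α=255°
  dir = (cos 255°, sin 255°) = (-0.2588, -0.9659); from cell (5,2)
  next x-line at t=0.9273, next y-line at t=0.4762; Δt_x=3.8637, Δt_y=1.0353
    y: enter (5,1) at t=0.4762
    x: enter (4,1) at t=0.9273
    y: enter (4,0) at t=1.5115 ← occupied
  → r_7 = 1.5115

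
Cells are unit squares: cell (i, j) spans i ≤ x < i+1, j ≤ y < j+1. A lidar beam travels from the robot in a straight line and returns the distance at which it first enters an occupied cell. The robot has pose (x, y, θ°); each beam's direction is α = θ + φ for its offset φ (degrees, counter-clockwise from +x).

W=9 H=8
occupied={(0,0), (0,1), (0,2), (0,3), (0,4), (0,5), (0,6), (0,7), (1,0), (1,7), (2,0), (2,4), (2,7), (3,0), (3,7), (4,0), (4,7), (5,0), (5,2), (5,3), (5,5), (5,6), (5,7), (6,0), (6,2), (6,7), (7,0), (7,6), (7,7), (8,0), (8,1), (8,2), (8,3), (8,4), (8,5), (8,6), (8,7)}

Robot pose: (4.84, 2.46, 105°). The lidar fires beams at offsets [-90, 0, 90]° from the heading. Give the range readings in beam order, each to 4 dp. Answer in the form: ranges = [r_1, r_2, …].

ranges = [0.1656, 4.7002, 3.9755]

beam 1: φ=-90°, α=15°
  cosα=0.9659 sinα=0.2588 | (4,2) | tMaxX 0.1656 tMaxY 2.0864 | tΔX 1.0353 tΔY 3.8637
    t=0.1656 [x] (5,2) — stop
  → r_1 = 0.1656
beam 2: φ=0°, α=105°
  cosα=-0.2588 sinα=0.9659 | (4,2) | tMaxX 3.2455 tMaxY 0.5590 | tΔX 3.8637 tΔY 1.0353
    t=0.5590 [y] (4,3)
    t=1.5943 [y] (4,4)
    t=2.6296 [y] (4,5)
    t=3.2455 [x] (3,5)
    t=3.6649 [y] (3,6)
    t=4.7002 [y] (3,7) — stop
  → r_2 = 4.7002
beam 3: φ=90°, α=195°
  cosα=-0.9659 sinα=-0.2588 | (4,2) | tMaxX 0.8696 tMaxY 1.7773 | tΔX 1.0353 tΔY 3.8637
    t=0.8696 [x] (3,2)
    t=1.7773 [y] (3,1)
    t=1.9049 [x] (2,1)
    t=2.9402 [x] (1,1)
    t=3.9755 [x] (0,1) — stop
  → r_3 = 3.9755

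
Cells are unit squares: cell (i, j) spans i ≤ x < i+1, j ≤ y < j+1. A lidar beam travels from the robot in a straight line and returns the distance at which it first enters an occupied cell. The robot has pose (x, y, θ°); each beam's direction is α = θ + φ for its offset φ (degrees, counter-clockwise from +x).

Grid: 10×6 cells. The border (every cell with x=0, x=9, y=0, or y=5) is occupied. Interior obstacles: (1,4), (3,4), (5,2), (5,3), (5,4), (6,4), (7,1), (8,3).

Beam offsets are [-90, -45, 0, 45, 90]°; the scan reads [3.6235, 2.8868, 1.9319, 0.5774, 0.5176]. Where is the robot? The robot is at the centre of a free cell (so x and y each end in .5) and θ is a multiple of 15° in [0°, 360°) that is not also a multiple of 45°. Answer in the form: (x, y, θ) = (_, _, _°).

Candidates: 24 free-cell centres × 16 headings = 384 poses. Raycast each; keep the one whose scan matches to 4 dp.
  (7.5, 2.5, 60°): beam 1 = 1.7321 ≠ 3.6235 ✗
  (3.5, 3.5, 195°): beam 1 = 0.5176 ≠ 3.6235 ✗
  (7.5, 3.5, 195°): beam 1 = 1.5529 ≠ 3.6235 ✗
  …
  (3.5, 1.5, 195°): r_1=3.6235, r_2=2.8868, r_3=1.9319, r_4=0.5774, r_5=0.5176 — all match ✓
Only this pose fits every beam.

(x, y, θ) = (3.5, 1.5, 195°)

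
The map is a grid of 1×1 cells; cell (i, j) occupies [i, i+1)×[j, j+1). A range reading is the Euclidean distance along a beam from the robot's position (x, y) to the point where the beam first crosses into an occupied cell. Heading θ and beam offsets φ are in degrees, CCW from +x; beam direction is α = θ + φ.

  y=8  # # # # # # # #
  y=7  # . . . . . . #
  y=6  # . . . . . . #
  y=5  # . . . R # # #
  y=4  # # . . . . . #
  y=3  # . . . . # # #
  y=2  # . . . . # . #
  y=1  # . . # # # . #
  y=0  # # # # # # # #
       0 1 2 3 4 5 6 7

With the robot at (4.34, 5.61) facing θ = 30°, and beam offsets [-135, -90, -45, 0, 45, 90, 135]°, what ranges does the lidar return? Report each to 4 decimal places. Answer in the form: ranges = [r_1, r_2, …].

ranges = [3.7373, 1.8591, 0.6833, 0.7621, 2.4743, 2.7597, 3.4578]

beam 1: φ=-135°, α=255°
  cosα=-0.2588 sinα=-0.9659 | (4,5) | tMaxX 1.3137 tMaxY 0.6315 | tΔX 3.8637 tΔY 1.0353
    t=0.6315 [y] (4,4)
    t=1.3137 [x] (3,4)
    t=1.6668 [y] (3,3)
    t=2.7021 [y] (3,2)
    t=3.7373 [y] (3,1) — stop
  → r_1 = 3.7373
beam 2: φ=-90°, α=300°
  cosα=0.5000 sinα=-0.8660 | (4,5) | tMaxX 1.3200 tMaxY 0.7044 | tΔX 2.0000 tΔY 1.1547
    t=0.7044 [y] (4,4)
    t=1.3200 [x] (5,4)
    t=1.8591 [y] (5,3) — stop
  → r_2 = 1.8591
beam 3: φ=-45°, α=345°
  cosα=0.9659 sinα=-0.2588 | (4,5) | tMaxX 0.6833 tMaxY 2.3569 | tΔX 1.0353 tΔY 3.8637
    t=0.6833 [x] (5,5) — stop
  → r_3 = 0.6833
beam 4: φ=0°, α=30°
  cosα=0.8660 sinα=0.5000 | (4,5) | tMaxX 0.7621 tMaxY 0.7800 | tΔX 1.1547 tΔY 2.0000
    t=0.7621 [x] (5,5) — stop
  → r_4 = 0.7621
beam 5: φ=45°, α=75°
  cosα=0.2588 sinα=0.9659 | (4,5) | tMaxX 2.5500 tMaxY 0.4038 | tΔX 3.8637 tΔY 1.0353
    t=0.4038 [y] (4,6)
    t=1.4390 [y] (4,7)
    t=2.4743 [y] (4,8) — stop
  → r_5 = 2.4743
beam 6: φ=90°, α=120°
  cosα=-0.5000 sinα=0.8660 | (4,5) | tMaxX 0.6800 tMaxY 0.4503 | tΔX 2.0000 tΔY 1.1547
    t=0.4503 [y] (4,6)
    t=0.6800 [x] (3,6)
    t=1.6050 [y] (3,7)
    t=2.6800 [x] (2,7)
    t=2.7597 [y] (2,8) — stop
  → r_6 = 2.7597
beam 7: φ=135°, α=165°
  cosα=-0.9659 sinα=0.2588 | (4,5) | tMaxX 0.3520 tMaxY 1.5068 | tΔX 1.0353 tΔY 3.8637
    t=0.3520 [x] (3,5)
    t=1.3873 [x] (2,5)
    t=1.5068 [y] (2,6)
    t=2.4225 [x] (1,6)
    t=3.4578 [x] (0,6) — stop
  → r_7 = 3.4578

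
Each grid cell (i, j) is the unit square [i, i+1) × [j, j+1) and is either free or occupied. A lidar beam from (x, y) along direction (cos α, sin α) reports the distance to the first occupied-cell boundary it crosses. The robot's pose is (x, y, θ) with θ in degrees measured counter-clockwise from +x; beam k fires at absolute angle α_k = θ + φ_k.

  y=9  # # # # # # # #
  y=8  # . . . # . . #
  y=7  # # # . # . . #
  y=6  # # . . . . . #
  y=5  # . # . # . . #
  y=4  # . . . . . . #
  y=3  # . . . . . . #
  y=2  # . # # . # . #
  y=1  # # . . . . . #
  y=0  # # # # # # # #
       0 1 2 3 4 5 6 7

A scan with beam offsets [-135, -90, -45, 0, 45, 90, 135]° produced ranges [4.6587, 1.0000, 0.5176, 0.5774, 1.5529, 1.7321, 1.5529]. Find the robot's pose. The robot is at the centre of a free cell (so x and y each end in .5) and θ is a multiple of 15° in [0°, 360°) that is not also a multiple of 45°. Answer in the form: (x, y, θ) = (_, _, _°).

Candidates: 37 free-cell centres × 16 headings = 592 poses. Raycast each; keep the one whose scan matches to 4 dp.
  (6.5, 4.5, 300°): beam 1 = 1.9319 ≠ 4.6587 ✗
  (5.5, 4.5, 330°): beam 2 = 4.0415 ≠ 1.0000 ✗
  (4.5, 2.5, 75°): beam 1 = 1.7321 ≠ 4.6587 ✗
  (1.5, 4.5, 240°): beam 1 = 1.5529 ≠ 4.6587 ✗
  (2.5, 8.5, 285°): beam 1 = 1.0000 ≠ 4.6587 ✗
  …
  (6.5, 7.5, 30°): r_1=4.6587, r_2=1.0000, r_3=0.5176, r_4=0.5774, r_5=1.5529, r_6=1.7321, r_7=1.5529 — all match ✓
Only this pose fits every beam.

(x, y, θ) = (6.5, 7.5, 30°)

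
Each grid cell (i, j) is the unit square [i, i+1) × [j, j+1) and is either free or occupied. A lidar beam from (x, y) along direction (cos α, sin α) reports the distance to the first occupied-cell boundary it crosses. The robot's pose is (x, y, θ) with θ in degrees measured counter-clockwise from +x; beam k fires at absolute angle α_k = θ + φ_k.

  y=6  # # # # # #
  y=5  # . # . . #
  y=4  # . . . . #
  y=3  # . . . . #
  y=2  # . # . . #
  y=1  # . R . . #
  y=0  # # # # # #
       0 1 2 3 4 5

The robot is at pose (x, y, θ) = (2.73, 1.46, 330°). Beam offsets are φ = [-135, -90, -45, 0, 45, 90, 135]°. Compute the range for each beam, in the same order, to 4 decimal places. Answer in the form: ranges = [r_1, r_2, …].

ranges = [1.7773, 0.5312, 0.4762, 0.9200, 2.3501, 4.5400, 0.5590]

beam 1: φ=-135°, α=195°
  d=(-0.9659,-0.2588)  start (2,1)  tX=0.7558 tY=1.7773  stride 1/|dx|=1.0353 1/|dy|=3.8637
    cross x-line → (1,1), t=0.7558
    cross y-line → (1,0), t=1.7773 (wall)
  → r_1 = 1.7773
beam 2: φ=-90°, α=240°
  d=(-0.5000,-0.8660)  start (2,1)  tX=1.4600 tY=0.5312  stride 1/|dx|=2.0000 1/|dy|=1.1547
    cross y-line → (2,0), t=0.5312 (wall)
  → r_2 = 0.5312
beam 3: φ=-45°, α=285°
  d=(0.2588,-0.9659)  start (2,1)  tX=1.0432 tY=0.4762  stride 1/|dx|=3.8637 1/|dy|=1.0353
    cross y-line → (2,0), t=0.4762 (wall)
  → r_3 = 0.4762
beam 4: φ=0°, α=330°
  d=(0.8660,-0.5000)  start (2,1)  tX=0.3118 tY=0.9200  stride 1/|dx|=1.1547 1/|dy|=2.0000
    cross x-line → (3,1), t=0.3118
    cross y-line → (3,0), t=0.9200 (wall)
  → r_4 = 0.9200
beam 5: φ=45°, α=15°
  d=(0.9659,0.2588)  start (2,1)  tX=0.2795 tY=2.0864  stride 1/|dx|=1.0353 1/|dy|=3.8637
    cross x-line → (3,1), t=0.2795
    cross x-line → (4,1), t=1.3148
    cross y-line → (4,2), t=2.0864
    cross x-line → (5,2), t=2.3501 (wall)
  → r_5 = 2.3501
beam 6: φ=90°, α=60°
  d=(0.5000,0.8660)  start (2,1)  tX=0.5400 tY=0.6235  stride 1/|dx|=2.0000 1/|dy|=1.1547
    cross x-line → (3,1), t=0.5400
    cross y-line → (3,2), t=0.6235
    cross y-line → (3,3), t=1.7782
    cross x-line → (4,3), t=2.5400
    cross y-line → (4,4), t=2.9329
    cross y-line → (4,5), t=4.0876
    cross x-line → (5,5), t=4.5400 (wall)
  → r_6 = 4.5400
beam 7: φ=135°, α=105°
  d=(-0.2588,0.9659)  start (2,1)  tX=2.8205 tY=0.5590  stride 1/|dx|=3.8637 1/|dy|=1.0353
    cross y-line → (2,2), t=0.5590 (wall)
  → r_7 = 0.5590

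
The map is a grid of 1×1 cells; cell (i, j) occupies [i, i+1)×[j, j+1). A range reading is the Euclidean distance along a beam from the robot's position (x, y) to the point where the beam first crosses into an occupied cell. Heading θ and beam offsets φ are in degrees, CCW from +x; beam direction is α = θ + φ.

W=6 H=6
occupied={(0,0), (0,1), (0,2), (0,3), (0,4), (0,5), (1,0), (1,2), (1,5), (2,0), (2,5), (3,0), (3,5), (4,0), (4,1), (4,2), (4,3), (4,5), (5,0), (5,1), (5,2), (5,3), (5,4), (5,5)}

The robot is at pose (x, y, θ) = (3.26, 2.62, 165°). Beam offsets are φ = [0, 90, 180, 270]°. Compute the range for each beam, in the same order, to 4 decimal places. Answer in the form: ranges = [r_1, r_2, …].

ranges = [1.3044, 1.6771, 0.7661, 2.4640]

beam 1: φ=0°, α=165°
  direction (-0.9659, 0.2588); cell (3,2); t to first gridline: x 0.2692, y 1.4682 (then +1.0353 / +3.8637)
    (2,2) via x @ 0.2692
    (1,2) via x @ 1.3044  # hit
  → r_1 = 1.3044
beam 2: φ=90°, α=255°
  direction (-0.2588, -0.9659); cell (3,2); t to first gridline: x 1.0046, y 0.6419 (then +3.8637 / +1.0353)
    (3,1) via y @ 0.6419
    (2,1) via x @ 1.0046
    (2,0) via y @ 1.6771  # hit
  → r_2 = 1.6771
beam 3: φ=180°, α=345°
  direction (0.9659, -0.2588); cell (3,2); t to first gridline: x 0.7661, y 2.3955 (then +1.0353 / +3.8637)
    (4,2) via x @ 0.7661  # hit
  → r_3 = 0.7661
beam 4: φ=270°, α=75°
  direction (0.2588, 0.9659); cell (3,2); t to first gridline: x 2.8591, y 0.3934 (then +3.8637 / +1.0353)
    (3,3) via y @ 0.3934
    (3,4) via y @ 1.4287
    (3,5) via y @ 2.4640  # hit
  → r_4 = 2.4640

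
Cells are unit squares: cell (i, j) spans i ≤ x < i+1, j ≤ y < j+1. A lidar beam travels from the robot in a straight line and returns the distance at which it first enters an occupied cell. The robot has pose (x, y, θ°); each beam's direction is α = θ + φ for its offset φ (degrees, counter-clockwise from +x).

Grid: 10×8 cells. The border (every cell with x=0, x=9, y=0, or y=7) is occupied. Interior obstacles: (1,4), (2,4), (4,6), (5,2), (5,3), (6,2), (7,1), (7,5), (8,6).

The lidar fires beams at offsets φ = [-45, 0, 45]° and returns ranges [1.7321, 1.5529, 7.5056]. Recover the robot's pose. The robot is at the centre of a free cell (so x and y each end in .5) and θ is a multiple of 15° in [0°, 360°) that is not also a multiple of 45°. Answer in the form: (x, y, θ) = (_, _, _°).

(x, y, θ) = (2.5, 6.5, 285°)

Enumerate (i+0.5, j+0.5, θ) over the 39 free cells and 16 admissible headings. For each, cast all 3 beams and compare to the given ranges.
  (8.5, 3.5, 105°): beam 1 = 1.0000 ≠ 1.7321 ✗
  (6.5, 4.5, 30°): beam 1 = 2.5882 ≠ 1.7321 ✗
  (6.5, 1.5, 105°): beam 1 = 0.5774 ≠ 1.7321 ✗
  …
  (2.5, 6.5, 285°): r_1=1.7321, r_2=1.5529, r_3=7.5056 — all match ✓
Only this pose fits every beam.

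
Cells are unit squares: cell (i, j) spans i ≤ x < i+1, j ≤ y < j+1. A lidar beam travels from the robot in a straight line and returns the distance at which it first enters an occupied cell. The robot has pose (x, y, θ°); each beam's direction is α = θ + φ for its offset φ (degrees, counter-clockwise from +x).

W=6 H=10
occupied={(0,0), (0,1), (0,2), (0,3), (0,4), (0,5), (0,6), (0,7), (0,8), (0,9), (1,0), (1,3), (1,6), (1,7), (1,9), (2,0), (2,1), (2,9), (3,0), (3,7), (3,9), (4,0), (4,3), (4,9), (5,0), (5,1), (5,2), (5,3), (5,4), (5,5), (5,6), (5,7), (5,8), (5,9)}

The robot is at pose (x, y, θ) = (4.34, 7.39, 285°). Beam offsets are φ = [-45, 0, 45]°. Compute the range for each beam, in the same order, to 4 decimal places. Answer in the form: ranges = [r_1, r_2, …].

ranges = [4.6800, 2.5500, 0.7621]

beam 1: φ=-45°, α=240°
  cosα=-0.5000 sinα=-0.8660 | (4,7) | tMaxX 0.6800 tMaxY 0.4503 | tΔX 2.0000 tΔY 1.1547
    t=0.4503 [y] (4,6)
    t=0.6800 [x] (3,6)
    t=1.6050 [y] (3,5)
    t=2.6800 [x] (2,5)
    t=2.7597 [y] (2,4)
    t=3.9144 [y] (2,3)
    t=4.6800 [x] (1,3) — stop
  → r_1 = 4.6800
beam 2: φ=0°, α=285°
  cosα=0.2588 sinα=-0.9659 | (4,7) | tMaxX 2.5500 tMaxY 0.4038 | tΔX 3.8637 tΔY 1.0353
    t=0.4038 [y] (4,6)
    t=1.4390 [y] (4,5)
    t=2.4743 [y] (4,4)
    t=2.5500 [x] (5,4) — stop
  → r_2 = 2.5500
beam 3: φ=45°, α=330°
  cosα=0.8660 sinα=-0.5000 | (4,7) | tMaxX 0.7621 tMaxY 0.7800 | tΔX 1.1547 tΔY 2.0000
    t=0.7621 [x] (5,7) — stop
  → r_3 = 0.7621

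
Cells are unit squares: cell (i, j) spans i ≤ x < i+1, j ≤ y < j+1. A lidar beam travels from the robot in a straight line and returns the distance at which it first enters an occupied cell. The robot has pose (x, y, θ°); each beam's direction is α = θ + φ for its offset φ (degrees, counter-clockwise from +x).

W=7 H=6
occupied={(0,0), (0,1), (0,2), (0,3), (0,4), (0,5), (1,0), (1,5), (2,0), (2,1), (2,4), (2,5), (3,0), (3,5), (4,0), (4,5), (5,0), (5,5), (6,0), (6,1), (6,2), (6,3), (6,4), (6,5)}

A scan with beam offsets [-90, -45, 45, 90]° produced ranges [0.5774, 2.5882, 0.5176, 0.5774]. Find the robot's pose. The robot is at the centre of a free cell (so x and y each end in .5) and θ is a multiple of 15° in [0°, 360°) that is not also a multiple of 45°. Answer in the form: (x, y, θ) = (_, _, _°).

Enumerate (i+0.5, j+0.5, θ) over the 18 free cells and 16 admissible headings. For each, cast all 4 beams and compare to the given ranges.
  (4.5, 1.5, 255°): beam 1 = 1.5529 ≠ 0.5774 ✗
  (5.5, 4.5, 300°): beam 1 = 5.1962 ≠ 0.5774 ✗
  (5.5, 4.5, 240°): beam 1 = 1.0000 ≠ 0.5774 ✗
  (4.5, 4.5, 255°): beam 1 = 1.5529 ≠ 0.5774 ✗
  (4.5, 1.5, 150°): beam 1 = 3.0000 ≠ 0.5774 ✗
  …
  (1.5, 1.5, 120°): r_1=0.5774, r_2=2.5882, r_3=0.5176, r_4=0.5774 — all match ✓
Only this pose fits every beam.

(x, y, θ) = (1.5, 1.5, 120°)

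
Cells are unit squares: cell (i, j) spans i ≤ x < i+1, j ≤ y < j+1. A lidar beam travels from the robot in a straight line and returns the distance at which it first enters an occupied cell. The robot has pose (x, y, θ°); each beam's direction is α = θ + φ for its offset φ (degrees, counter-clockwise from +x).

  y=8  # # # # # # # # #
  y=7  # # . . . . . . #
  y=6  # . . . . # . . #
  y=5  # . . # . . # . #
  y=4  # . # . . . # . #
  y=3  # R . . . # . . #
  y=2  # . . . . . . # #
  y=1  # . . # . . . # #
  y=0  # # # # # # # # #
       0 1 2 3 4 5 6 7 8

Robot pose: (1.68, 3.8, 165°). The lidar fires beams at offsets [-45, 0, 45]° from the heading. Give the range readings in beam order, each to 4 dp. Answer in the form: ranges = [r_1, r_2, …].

ranges = [1.3600, 0.7040, 0.7852]

beam 1: φ=-45°, α=120°
  cosα=-0.5000 sinα=0.8660 | (1,3) | tMaxX 1.3600 tMaxY 0.2309 | tΔX 2.0000 tΔY 1.1547
    t=0.2309 [y] (1,4)
    t=1.3600 [x] (0,4) — stop
  → r_1 = 1.3600
beam 2: φ=0°, α=165°
  cosα=-0.9659 sinα=0.2588 | (1,3) | tMaxX 0.7040 tMaxY 0.7727 | tΔX 1.0353 tΔY 3.8637
    t=0.7040 [x] (0,3) — stop
  → r_2 = 0.7040
beam 3: φ=45°, α=210°
  cosα=-0.8660 sinα=-0.5000 | (1,3) | tMaxX 0.7852 tMaxY 1.6000 | tΔX 1.1547 tΔY 2.0000
    t=0.7852 [x] (0,3) — stop
  → r_3 = 0.7852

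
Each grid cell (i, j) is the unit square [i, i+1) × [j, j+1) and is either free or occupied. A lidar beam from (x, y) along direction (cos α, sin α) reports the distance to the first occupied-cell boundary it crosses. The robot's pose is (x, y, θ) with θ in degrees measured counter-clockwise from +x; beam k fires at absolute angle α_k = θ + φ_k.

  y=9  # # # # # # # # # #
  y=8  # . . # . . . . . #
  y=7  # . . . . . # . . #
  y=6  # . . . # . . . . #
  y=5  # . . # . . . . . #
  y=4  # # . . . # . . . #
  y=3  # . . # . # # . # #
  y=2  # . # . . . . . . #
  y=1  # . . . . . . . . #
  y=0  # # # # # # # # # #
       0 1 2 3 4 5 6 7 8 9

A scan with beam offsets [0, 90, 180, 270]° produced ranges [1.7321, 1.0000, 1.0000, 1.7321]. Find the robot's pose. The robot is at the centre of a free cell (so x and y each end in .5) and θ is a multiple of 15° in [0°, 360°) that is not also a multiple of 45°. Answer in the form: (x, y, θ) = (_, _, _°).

(x, y, θ) = (7.5, 2.5, 330°)

Candidates: 53 free-cell centres × 16 headings = 848 poses. Raycast each; keep the one whose scan matches to 4 dp.
  (6.5, 6.5, 300°): beam 1 = 3.0000 ≠ 1.7321 ✗
  (7.5, 8.5, 210°): beam 1 = 1.0000 ≠ 1.7321 ✗
  (1.5, 5.5, 300°): beam 1 = 0.5774 ≠ 1.7321 ✗
  (8.5, 7.5, 165°): beam 1 = 1.5529 ≠ 1.7321 ✗
  (1.5, 6.5, 60°): beam 1 = 2.8868 ≠ 1.7321 ✗
  …
  (7.5, 2.5, 330°): r_1=1.7321, r_2=1.0000, r_3=1.0000, r_4=1.7321 — all match ✓
No second candidate reproduces the full scan.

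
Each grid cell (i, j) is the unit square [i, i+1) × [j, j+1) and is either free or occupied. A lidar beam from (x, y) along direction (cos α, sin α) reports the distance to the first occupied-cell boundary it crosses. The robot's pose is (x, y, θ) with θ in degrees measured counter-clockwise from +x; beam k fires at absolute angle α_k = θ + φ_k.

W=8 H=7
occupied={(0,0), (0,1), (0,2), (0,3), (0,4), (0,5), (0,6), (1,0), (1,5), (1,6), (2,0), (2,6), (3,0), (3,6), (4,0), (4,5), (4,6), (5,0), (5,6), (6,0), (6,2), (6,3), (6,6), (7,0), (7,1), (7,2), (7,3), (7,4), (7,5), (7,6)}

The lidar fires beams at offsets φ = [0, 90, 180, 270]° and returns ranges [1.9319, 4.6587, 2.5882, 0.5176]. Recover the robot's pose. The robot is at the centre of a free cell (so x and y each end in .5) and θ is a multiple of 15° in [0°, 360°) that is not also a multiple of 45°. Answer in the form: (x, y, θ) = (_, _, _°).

The pose lattice has 26·16 = 416 candidates. Test each by forward raycasting.
  (3.5, 2.5, 195°): beam 1 = 2.5882 ≠ 1.9319 ✗
  (3.5, 1.5, 285°): beam 1 = 0.5176 ≠ 1.9319 ✗
  (2.5, 2.5, 285°): beam 1 = 1.5529 ≠ 1.9319 ✗
  …
  (5.5, 3.5, 105°): r_1=1.9319, r_2=4.6587, r_3=2.5882, r_4=0.5176 — all match ✓
Unique over the lattice → pose = (5.5, 3.5, 105°).

(x, y, θ) = (5.5, 3.5, 105°)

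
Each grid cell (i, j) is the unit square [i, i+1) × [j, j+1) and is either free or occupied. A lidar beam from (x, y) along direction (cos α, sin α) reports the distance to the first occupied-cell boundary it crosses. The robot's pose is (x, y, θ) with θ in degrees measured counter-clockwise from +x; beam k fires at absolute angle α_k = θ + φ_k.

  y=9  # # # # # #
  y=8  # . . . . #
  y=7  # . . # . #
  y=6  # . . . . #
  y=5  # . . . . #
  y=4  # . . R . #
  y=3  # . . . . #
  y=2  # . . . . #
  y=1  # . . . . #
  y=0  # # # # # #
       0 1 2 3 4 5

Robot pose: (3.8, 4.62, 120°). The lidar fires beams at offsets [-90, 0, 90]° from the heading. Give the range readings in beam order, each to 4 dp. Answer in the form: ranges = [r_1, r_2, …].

ranges = [1.3856, 5.0576, 3.2332]

beam 1: φ=-90°, α=30°
  dir = (cos 30°, sin 30°) = (0.8660, 0.5000); from cell (3,4)
  next x-line at t=0.2309, next y-line at t=0.7600; Δt_x=1.1547, Δt_y=2.0000
    x: enter (4,4) at t=0.2309
    y: enter (4,5) at t=0.7600
    x: enter (5,5) at t=1.3856 ← occupied
  → r_1 = 1.3856
beam 2: φ=0°, α=120°
  dir = (cos 120°, sin 120°) = (-0.5000, 0.8660); from cell (3,4)
  next x-line at t=1.6000, next y-line at t=0.4388; Δt_x=2.0000, Δt_y=1.1547
    y: enter (3,5) at t=0.4388
    y: enter (3,6) at t=1.5935
    x: enter (2,6) at t=1.6000
    y: enter (2,7) at t=2.7482
    x: enter (1,7) at t=3.6000
    y: enter (1,8) at t=3.9029
    y: enter (1,9) at t=5.0576 ← occupied
  → r_2 = 5.0576
beam 3: φ=90°, α=210°
  dir = (cos 210°, sin 210°) = (-0.8660, -0.5000); from cell (3,4)
  next x-line at t=0.9238, next y-line at t=1.2400; Δt_x=1.1547, Δt_y=2.0000
    x: enter (2,4) at t=0.9238
    y: enter (2,3) at t=1.2400
    x: enter (1,3) at t=2.0785
    x: enter (0,3) at t=3.2332 ← occupied
  → r_3 = 3.2332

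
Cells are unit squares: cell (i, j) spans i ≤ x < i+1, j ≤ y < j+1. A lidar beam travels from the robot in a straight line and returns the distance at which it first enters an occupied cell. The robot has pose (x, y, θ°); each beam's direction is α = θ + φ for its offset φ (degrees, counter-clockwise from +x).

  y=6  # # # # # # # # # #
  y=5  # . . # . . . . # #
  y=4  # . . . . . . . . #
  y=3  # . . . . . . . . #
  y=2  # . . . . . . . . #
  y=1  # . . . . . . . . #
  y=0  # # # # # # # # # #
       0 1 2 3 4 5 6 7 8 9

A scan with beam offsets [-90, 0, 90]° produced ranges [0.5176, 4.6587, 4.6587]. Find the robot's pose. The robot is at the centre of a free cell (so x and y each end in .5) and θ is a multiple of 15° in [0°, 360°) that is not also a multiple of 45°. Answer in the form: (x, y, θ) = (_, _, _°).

(x, y, θ) = (4.5, 5.5, 255°)

Candidates: 38 free-cell centres × 16 headings = 608 poses. Raycast each; keep the one whose scan matches to 4 dp.
  (7.5, 4.5, 330°): beam 1 = 4.0415 ≠ 0.5176 ✗
  (5.5, 5.5, 150°): beam 1 = 0.5774 ≠ 0.5176 ✗
  (1.5, 3.5, 240°): beam 1 = 0.5774 ≠ 0.5176 ✗
  (5.5, 1.5, 120°): beam 1 = 4.0415 ≠ 0.5176 ✗
  …
  (4.5, 5.5, 255°): r_1=0.5176, r_2=4.6587, r_3=4.6587 — all match ✓
No second candidate reproduces the full scan.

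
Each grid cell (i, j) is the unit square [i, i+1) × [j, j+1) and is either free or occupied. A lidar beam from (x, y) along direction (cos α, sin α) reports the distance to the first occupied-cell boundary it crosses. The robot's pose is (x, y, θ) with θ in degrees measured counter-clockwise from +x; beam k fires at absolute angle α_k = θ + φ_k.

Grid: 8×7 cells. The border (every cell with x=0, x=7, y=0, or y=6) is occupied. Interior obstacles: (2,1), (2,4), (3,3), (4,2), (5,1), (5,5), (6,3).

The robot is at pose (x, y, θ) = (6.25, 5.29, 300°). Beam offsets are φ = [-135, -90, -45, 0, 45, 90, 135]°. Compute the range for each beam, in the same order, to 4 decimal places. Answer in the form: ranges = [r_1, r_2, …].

beam 1: φ=-135°, α=165°
  cosα=-0.9659 sinα=0.2588 | (6,5) | tMaxX 0.2588 tMaxY 2.7432 | tΔX 1.0353 tΔY 3.8637
    t=0.2588 [x] (5,5) — stop
  → r_1 = 0.2588
beam 2: φ=-90°, α=210°
  cosα=-0.8660 sinα=-0.5000 | (6,5) | tMaxX 0.2887 tMaxY 0.5800 | tΔX 1.1547 tΔY 2.0000
    t=0.2887 [x] (5,5) — stop
  → r_2 = 0.2887
beam 3: φ=-45°, α=255°
  cosα=-0.2588 sinα=-0.9659 | (6,5) | tMaxX 0.9659 tMaxY 0.3002 | tΔX 3.8637 tΔY 1.0353
    t=0.3002 [y] (6,4)
    t=0.9659 [x] (5,4)
    t=1.3355 [y] (5,3)
    t=2.3708 [y] (5,2)
    t=3.4061 [y] (5,1) — stop
  → r_3 = 3.4061
beam 4: φ=0°, α=300°
  cosα=0.5000 sinα=-0.8660 | (6,5) | tMaxX 1.5000 tMaxY 0.3349 | tΔX 2.0000 tΔY 1.1547
    t=0.3349 [y] (6,4)
    t=1.4896 [y] (6,3) — stop
  → r_4 = 1.4896
beam 5: φ=45°, α=345°
  cosα=0.9659 sinα=-0.2588 | (6,5) | tMaxX 0.7765 tMaxY 1.1205 | tΔX 1.0353 tΔY 3.8637
    t=0.7765 [x] (7,5) — stop
  → r_5 = 0.7765
beam 6: φ=90°, α=30°
  cosα=0.8660 sinα=0.5000 | (6,5) | tMaxX 0.8660 tMaxY 1.4200 | tΔX 1.1547 tΔY 2.0000
    t=0.8660 [x] (7,5) — stop
  → r_6 = 0.8660
beam 7: φ=135°, α=75°
  cosα=0.2588 sinα=0.9659 | (6,5) | tMaxX 2.8978 tMaxY 0.7350 | tΔX 3.8637 tΔY 1.0353
    t=0.7350 [y] (6,6) — stop
  → r_7 = 0.7350

ranges = [0.2588, 0.2887, 3.4061, 1.4896, 0.7765, 0.8660, 0.7350]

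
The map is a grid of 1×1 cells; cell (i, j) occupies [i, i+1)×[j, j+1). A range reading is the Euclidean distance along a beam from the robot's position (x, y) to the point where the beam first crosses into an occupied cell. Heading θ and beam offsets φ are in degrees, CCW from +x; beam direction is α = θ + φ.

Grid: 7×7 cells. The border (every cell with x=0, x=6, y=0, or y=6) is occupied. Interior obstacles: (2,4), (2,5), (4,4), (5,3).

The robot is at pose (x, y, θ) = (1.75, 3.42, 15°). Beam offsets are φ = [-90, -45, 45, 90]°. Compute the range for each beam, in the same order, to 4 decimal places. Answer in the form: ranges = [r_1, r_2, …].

beam 1: φ=-90°, α=285°
  dir = (cos 285°, sin 285°) = (0.2588, -0.9659); from cell (1,3)
  next x-line at t=0.9659, next y-line at t=0.4348; Δt_x=3.8637, Δt_y=1.0353
    y: enter (1,2) at t=0.4348
    x: enter (2,2) at t=0.9659
    y: enter (2,1) at t=1.4701
    y: enter (2,0) at t=2.5054 ← occupied
  → r_1 = 2.5054
beam 2: φ=-45°, α=330°
  dir = (cos 330°, sin 330°) = (0.8660, -0.5000); from cell (1,3)
  next x-line at t=0.2887, next y-line at t=0.8400; Δt_x=1.1547, Δt_y=2.0000
    x: enter (2,3) at t=0.2887
    y: enter (2,2) at t=0.8400
    x: enter (3,2) at t=1.4434
    x: enter (4,2) at t=2.5981
    y: enter (4,1) at t=2.8400
    x: enter (5,1) at t=3.7528
    y: enter (5,0) at t=4.8400 ← occupied
  → r_2 = 4.8400
beam 3: φ=45°, α=60°
  dir = (cos 60°, sin 60°) = (0.5000, 0.8660); from cell (1,3)
  next x-line at t=0.5000, next y-line at t=0.6697; Δt_x=2.0000, Δt_y=1.1547
    x: enter (2,3) at t=0.5000
    y: enter (2,4) at t=0.6697 ← occupied
  → r_3 = 0.6697
beam 4: φ=90°, α=105°
  dir = (cos 105°, sin 105°) = (-0.2588, 0.9659); from cell (1,3)
  next x-line at t=2.8978, next y-line at t=0.6005; Δt_x=3.8637, Δt_y=1.0353
    y: enter (1,4) at t=0.6005
    y: enter (1,5) at t=1.6357
    y: enter (1,6) at t=2.6710 ← occupied
  → r_4 = 2.6710

ranges = [2.5054, 4.8400, 0.6697, 2.6710]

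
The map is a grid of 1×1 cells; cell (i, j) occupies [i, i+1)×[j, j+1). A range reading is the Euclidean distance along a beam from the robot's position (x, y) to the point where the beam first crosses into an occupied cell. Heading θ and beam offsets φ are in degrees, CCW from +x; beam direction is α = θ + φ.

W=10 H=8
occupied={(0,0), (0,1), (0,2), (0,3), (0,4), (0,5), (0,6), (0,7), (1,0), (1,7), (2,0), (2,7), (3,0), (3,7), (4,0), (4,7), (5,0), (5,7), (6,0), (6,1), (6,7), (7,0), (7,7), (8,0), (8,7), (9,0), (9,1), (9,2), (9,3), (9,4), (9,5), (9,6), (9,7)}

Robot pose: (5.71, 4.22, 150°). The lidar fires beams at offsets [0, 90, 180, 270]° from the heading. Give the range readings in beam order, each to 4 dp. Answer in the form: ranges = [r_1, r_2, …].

beam 1: φ=0°, α=150°
  dir = (cos 150°, sin 150°) = (-0.8660, 0.5000); from cell (5,4)
  next x-line at t=0.8198, next y-line at t=1.5600; Δt_x=1.1547, Δt_y=2.0000
    x: enter (4,4) at t=0.8198
    y: enter (4,5) at t=1.5600
    x: enter (3,5) at t=1.9745
    x: enter (2,5) at t=3.1292
    y: enter (2,6) at t=3.5600
    x: enter (1,6) at t=4.2839
    x: enter (0,6) at t=5.4386 ← occupied
  → r_1 = 5.4386
beam 2: φ=90°, α=240°
  dir = (cos 240°, sin 240°) = (-0.5000, -0.8660); from cell (5,4)
  next x-line at t=1.4200, next y-line at t=0.2540; Δt_x=2.0000, Δt_y=1.1547
    y: enter (5,3) at t=0.2540
    y: enter (5,2) at t=1.4087
    x: enter (4,2) at t=1.4200
    y: enter (4,1) at t=2.5634
    x: enter (3,1) at t=3.4200
    y: enter (3,0) at t=3.7181 ← occupied
  → r_2 = 3.7181
beam 3: φ=180°, α=330°
  dir = (cos 330°, sin 330°) = (0.8660, -0.5000); from cell (5,4)
  next x-line at t=0.3349, next y-line at t=0.4400; Δt_x=1.1547, Δt_y=2.0000
    x: enter (6,4) at t=0.3349
    y: enter (6,3) at t=0.4400
    x: enter (7,3) at t=1.4896
    y: enter (7,2) at t=2.4400
    x: enter (8,2) at t=2.6443
    x: enter (9,2) at t=3.7990 ← occupied
  → r_3 = 3.7990
beam 4: φ=270°, α=60°
  dir = (cos 60°, sin 60°) = (0.5000, 0.8660); from cell (5,4)
  next x-line at t=0.5800, next y-line at t=0.9007; Δt_x=2.0000, Δt_y=1.1547
    x: enter (6,4) at t=0.5800
    y: enter (6,5) at t=0.9007
    y: enter (6,6) at t=2.0554
    x: enter (7,6) at t=2.5800
    y: enter (7,7) at t=3.2101 ← occupied
  → r_4 = 3.2101

ranges = [5.4386, 3.7181, 3.7990, 3.2101]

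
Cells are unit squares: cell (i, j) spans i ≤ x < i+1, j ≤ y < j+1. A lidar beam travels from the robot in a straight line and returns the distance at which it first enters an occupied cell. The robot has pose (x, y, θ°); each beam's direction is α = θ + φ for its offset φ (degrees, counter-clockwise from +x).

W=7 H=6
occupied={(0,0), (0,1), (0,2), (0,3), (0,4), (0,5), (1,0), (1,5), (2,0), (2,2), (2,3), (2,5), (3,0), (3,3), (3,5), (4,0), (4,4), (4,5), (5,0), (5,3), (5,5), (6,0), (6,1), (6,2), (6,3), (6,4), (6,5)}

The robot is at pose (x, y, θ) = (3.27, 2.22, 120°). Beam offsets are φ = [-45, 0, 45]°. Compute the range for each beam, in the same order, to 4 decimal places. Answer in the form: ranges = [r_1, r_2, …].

ranges = [0.8075, 0.5400, 0.2795]

beam 1: φ=-45°, α=75°
  cosα=0.2588 sinα=0.9659 | (3,2) | tMaxX 2.8205 tMaxY 0.8075 | tΔX 3.8637 tΔY 1.0353
    t=0.8075 [y] (3,3) — stop
  → r_1 = 0.8075
beam 2: φ=0°, α=120°
  cosα=-0.5000 sinα=0.8660 | (3,2) | tMaxX 0.5400 tMaxY 0.9007 | tΔX 2.0000 tΔY 1.1547
    t=0.5400 [x] (2,2) — stop
  → r_2 = 0.5400
beam 3: φ=45°, α=165°
  cosα=-0.9659 sinα=0.2588 | (3,2) | tMaxX 0.2795 tMaxY 3.0137 | tΔX 1.0353 tΔY 3.8637
    t=0.2795 [x] (2,2) — stop
  → r_3 = 0.2795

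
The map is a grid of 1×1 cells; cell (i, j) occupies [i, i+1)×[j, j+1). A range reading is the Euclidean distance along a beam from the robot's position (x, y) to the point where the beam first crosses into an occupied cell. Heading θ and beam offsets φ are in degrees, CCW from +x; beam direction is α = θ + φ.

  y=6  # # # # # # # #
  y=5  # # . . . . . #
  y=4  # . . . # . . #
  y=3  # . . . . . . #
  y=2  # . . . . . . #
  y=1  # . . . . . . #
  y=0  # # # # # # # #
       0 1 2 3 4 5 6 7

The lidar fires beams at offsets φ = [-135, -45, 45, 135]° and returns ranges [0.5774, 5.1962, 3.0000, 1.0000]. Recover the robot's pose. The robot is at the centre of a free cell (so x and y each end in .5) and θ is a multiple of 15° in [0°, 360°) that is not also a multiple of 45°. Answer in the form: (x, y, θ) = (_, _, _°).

Candidates: 28 free-cell centres × 16 headings = 448 poses. Raycast each; keep the one whose scan matches to 4 dp.
  (4.5, 2.5, 330°): beam 1 = 3.6235 ≠ 0.5774 ✗
  (1.5, 1.5, 300°): beam 1 = 0.5176 ≠ 0.5774 ✗
  (1.5, 1.5, 240°): beam 1 = 1.9319 ≠ 0.5774 ✗
  (4.5, 2.5, 165°): beam 1 = 2.8868 ≠ 0.5774 ✗
  …
  (2.5, 1.5, 75°): r_1=0.5774, r_2=5.1962, r_3=3.0000, r_4=1.0000 — all match ✓
No second candidate reproduces the full scan.

(x, y, θ) = (2.5, 1.5, 75°)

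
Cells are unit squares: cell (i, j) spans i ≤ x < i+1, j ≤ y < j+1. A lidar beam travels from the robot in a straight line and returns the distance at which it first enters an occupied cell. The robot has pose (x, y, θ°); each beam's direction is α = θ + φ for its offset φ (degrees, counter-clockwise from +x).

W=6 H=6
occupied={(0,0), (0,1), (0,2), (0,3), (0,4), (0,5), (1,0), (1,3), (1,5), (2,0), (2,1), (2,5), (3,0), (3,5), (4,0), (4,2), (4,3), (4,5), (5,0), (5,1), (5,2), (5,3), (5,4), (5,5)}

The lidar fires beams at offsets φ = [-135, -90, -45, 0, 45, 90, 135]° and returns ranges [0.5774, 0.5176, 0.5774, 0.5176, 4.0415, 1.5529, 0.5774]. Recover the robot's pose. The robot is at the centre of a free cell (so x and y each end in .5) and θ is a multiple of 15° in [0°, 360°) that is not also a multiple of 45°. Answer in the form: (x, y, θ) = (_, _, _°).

(x, y, θ) = (1.5, 1.5, 15°)

Candidates: 12 free-cell centres × 16 headings = 192 poses. Raycast each; keep the one whose scan matches to 4 dp.
  (2.5, 4.5, 60°): beam 1 = 3.6235 ≠ 0.5774 ✗
  (2.5, 3.5, 165°): beam 1 = 2.8868 ≠ 0.5774 ✗
  (1.5, 2.5, 15°): beam 1 = 1.0000 ≠ 0.5774 ✗
  (2.5, 2.5, 75°): beam 2 = 1.5529 ≠ 0.5176 ✗
  …
  (1.5, 1.5, 15°): r_1=0.5774, r_2=0.5176, r_3=0.5774, r_4=0.5176, r_5=4.0415, r_6=1.5529, r_7=0.5774 — all match ✓
No second candidate reproduces the full scan.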